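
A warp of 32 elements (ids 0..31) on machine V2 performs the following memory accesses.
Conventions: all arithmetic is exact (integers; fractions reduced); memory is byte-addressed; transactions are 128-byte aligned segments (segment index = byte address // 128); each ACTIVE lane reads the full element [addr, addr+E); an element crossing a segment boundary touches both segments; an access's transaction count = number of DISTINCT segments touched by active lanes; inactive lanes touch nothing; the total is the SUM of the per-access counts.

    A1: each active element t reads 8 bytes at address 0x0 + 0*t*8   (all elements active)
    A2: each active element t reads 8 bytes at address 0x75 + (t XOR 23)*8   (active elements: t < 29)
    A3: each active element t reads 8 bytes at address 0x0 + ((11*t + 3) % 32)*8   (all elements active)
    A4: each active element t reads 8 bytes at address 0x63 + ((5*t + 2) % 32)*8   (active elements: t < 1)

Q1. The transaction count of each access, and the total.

A1: 1 transaction
A2: 3 transactions
A3: 2 transactions
A4: 1 transaction

Answer: 1,3,2,1; total 7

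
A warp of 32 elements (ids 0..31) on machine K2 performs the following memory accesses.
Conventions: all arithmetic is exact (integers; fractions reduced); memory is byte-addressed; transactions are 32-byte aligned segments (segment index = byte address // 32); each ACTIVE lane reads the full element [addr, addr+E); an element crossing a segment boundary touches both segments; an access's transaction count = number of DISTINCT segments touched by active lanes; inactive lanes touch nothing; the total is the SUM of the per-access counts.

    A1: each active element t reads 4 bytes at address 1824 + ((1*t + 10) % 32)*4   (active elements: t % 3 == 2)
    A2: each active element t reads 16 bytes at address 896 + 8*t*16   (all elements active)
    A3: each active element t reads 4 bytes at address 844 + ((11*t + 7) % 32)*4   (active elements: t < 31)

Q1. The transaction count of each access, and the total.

A1: 4 transactions
A2: 32 transactions
A3: 5 transactions

Answer: 4,32,5; total 41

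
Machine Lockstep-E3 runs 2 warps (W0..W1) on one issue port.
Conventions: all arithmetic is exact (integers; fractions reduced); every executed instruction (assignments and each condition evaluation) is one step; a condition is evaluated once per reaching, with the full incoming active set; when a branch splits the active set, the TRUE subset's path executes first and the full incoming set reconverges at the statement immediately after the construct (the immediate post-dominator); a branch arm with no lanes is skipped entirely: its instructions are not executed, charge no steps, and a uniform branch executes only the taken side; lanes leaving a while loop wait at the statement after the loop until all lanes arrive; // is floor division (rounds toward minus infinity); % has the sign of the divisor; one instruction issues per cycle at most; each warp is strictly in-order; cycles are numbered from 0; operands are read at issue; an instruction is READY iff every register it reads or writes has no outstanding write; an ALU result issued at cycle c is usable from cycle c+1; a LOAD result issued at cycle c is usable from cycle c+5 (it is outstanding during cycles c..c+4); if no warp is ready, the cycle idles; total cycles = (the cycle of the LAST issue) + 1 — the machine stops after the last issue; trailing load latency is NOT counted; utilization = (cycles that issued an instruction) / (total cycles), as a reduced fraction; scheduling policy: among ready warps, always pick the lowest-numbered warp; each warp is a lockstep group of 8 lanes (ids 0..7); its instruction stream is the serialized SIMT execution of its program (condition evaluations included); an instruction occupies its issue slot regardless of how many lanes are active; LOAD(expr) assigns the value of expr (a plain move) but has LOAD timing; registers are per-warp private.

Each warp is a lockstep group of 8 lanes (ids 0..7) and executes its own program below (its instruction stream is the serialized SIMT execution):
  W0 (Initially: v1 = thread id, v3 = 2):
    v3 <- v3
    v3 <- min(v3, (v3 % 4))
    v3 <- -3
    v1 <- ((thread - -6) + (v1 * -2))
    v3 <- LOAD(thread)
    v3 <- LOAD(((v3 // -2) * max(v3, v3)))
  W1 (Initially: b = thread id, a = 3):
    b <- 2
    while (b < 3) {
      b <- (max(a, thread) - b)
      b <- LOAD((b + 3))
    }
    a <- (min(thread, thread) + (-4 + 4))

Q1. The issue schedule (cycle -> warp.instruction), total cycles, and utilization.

cycle 0: W0.I0
cycle 1: W0.I1
cycle 2: W0.I2
cycle 3: W0.I3
cycle 4: W0.I4
cycle 5: W1.I0
cycle 6: W1.I1
cycle 7: W1.I2
cycle 8: W1.I3
cycle 9: W0.I5
cycle 10: idle
cycle 11: idle
cycle 12: idle
cycle 13: W1.I4
cycle 14: W1.I5

Answer: 15 cycles, utilization 4/5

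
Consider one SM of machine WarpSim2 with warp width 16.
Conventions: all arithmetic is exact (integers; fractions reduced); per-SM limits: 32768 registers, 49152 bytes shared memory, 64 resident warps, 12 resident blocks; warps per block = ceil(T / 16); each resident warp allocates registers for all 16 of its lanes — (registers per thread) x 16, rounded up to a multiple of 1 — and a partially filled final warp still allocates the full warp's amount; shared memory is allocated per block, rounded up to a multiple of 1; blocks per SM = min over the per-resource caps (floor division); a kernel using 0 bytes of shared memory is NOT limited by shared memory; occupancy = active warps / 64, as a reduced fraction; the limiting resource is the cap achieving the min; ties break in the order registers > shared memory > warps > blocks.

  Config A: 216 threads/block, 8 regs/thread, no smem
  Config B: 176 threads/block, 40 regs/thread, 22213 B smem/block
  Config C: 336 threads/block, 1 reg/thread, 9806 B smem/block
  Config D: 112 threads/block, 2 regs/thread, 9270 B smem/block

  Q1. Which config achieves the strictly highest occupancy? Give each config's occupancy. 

occupancies: A 7/8, B 11/32, C 63/64, D 35/64

Answer: C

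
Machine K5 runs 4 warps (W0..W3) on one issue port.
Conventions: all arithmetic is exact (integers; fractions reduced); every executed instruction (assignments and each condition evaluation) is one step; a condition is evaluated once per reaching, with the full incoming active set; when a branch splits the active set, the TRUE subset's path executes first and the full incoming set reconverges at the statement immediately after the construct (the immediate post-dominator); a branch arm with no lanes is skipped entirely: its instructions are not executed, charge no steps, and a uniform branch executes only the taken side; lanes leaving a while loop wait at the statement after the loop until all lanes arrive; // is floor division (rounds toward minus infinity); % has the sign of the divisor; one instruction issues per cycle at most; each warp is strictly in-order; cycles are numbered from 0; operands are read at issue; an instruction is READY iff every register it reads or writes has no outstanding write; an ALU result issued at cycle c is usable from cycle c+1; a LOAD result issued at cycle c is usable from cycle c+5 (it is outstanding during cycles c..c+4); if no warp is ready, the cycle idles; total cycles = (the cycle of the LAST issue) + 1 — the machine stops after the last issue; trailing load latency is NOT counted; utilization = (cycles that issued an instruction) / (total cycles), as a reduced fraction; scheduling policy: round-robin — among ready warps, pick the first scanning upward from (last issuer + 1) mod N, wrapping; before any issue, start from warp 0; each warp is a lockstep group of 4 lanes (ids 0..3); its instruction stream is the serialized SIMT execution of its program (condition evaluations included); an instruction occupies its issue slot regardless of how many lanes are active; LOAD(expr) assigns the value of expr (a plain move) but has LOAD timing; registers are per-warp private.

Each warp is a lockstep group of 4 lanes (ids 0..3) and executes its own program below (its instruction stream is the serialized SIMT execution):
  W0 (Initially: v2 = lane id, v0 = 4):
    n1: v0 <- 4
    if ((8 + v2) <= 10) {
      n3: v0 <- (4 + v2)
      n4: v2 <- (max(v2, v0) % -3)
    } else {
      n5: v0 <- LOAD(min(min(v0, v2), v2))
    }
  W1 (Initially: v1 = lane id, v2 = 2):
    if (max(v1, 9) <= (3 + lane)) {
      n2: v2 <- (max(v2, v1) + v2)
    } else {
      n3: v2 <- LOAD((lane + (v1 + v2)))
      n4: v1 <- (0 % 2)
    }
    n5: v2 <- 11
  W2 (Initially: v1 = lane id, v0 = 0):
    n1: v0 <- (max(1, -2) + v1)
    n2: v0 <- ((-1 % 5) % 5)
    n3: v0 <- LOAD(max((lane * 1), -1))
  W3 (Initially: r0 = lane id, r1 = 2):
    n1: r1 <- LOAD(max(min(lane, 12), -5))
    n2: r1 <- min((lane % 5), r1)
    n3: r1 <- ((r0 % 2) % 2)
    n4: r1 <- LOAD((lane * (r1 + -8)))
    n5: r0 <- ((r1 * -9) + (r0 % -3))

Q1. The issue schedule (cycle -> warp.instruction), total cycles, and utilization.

cycle 0: W0.I0
cycle 1: W1.I0
cycle 2: W2.I0
cycle 3: W3.I0
cycle 4: W0.I1
cycle 5: W1.I1
cycle 6: W2.I1
cycle 7: W0.I2
cycle 8: W1.I2
cycle 9: W2.I2
cycle 10: W3.I1
cycle 11: W0.I3
cycle 12: W1.I3
cycle 13: W3.I2
cycle 14: W0.I4
cycle 15: W3.I3
cycle 16: idle
cycle 17: idle
cycle 18: idle
cycle 19: idle
cycle 20: W3.I4

Answer: 21 cycles, utilization 17/21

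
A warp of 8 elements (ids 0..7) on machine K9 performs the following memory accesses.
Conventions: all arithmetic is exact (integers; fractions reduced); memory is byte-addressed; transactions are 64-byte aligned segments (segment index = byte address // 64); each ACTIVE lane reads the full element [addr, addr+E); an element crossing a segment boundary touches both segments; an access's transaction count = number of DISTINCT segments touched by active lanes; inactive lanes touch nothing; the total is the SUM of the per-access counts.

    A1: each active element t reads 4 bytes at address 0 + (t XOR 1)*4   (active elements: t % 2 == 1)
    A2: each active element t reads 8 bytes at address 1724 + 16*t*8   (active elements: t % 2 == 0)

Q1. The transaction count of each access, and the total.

A1: 1 transaction
A2: 8 transactions

Answer: 1,8; total 9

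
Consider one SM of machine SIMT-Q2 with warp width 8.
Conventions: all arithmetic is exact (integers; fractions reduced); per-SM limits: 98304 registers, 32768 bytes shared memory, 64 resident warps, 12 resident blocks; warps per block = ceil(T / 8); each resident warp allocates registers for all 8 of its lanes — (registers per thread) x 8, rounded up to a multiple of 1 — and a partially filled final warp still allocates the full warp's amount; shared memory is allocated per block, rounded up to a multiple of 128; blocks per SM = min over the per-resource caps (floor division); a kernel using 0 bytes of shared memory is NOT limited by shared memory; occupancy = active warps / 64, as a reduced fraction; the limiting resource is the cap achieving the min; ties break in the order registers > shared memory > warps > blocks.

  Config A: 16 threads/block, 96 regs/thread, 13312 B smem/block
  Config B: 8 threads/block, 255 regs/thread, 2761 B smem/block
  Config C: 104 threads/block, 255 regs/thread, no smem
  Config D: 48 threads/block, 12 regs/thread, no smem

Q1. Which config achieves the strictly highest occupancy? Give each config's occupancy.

occupancies: A 1/16, B 11/64, C 39/64, D 15/16

Answer: D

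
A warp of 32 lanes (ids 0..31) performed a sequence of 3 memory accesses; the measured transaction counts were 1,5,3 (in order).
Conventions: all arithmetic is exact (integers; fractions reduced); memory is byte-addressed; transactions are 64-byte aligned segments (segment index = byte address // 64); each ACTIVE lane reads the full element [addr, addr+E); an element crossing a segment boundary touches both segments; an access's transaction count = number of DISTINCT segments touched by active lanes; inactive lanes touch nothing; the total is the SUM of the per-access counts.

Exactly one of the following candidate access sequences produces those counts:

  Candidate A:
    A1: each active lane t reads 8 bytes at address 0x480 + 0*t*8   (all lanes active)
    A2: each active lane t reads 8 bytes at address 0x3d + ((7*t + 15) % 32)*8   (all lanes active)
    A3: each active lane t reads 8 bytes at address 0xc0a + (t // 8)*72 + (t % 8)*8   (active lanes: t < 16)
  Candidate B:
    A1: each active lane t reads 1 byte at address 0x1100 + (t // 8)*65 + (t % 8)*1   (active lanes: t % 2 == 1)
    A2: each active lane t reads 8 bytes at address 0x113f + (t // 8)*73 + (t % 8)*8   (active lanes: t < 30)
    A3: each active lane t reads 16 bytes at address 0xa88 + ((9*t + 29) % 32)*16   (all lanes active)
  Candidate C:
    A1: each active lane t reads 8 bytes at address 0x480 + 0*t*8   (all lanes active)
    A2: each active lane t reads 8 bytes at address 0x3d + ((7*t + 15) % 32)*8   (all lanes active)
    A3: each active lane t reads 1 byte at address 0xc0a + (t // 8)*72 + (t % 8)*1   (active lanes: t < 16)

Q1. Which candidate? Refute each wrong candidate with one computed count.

B: A1 gives 4 transactions, not 1
C: A3 gives 2 transactions, not 3
A: all counts match (1,5,3)

Answer: A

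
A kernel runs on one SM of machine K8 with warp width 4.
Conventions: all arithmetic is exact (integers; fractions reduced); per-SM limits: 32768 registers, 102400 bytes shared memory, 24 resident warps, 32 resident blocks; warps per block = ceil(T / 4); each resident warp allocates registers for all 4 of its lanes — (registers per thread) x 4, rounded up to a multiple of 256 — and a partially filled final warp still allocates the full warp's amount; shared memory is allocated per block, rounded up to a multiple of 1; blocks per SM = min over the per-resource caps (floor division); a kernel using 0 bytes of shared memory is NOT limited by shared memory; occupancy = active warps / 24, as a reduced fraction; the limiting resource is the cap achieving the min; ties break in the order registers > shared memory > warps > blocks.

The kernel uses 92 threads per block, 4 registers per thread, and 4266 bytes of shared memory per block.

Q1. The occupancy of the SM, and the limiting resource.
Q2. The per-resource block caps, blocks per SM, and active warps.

Answer: occupancy 23/24, limited by warps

registers: 5 blocks
shared memory: 24 blocks
warps: 1 block
blocks: 32 blocks

Answer: 1 block, 23 active warps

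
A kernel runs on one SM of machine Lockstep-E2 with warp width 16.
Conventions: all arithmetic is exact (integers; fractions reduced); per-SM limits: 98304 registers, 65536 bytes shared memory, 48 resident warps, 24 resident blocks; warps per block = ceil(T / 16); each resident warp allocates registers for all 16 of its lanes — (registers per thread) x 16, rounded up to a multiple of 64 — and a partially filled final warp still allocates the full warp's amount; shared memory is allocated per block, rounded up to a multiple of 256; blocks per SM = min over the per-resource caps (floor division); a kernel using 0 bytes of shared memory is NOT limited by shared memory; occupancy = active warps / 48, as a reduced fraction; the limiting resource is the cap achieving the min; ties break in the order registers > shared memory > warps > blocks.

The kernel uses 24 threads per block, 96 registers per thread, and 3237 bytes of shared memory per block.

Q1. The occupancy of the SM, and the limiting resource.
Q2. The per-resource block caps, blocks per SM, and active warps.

Answer: occupancy 19/24, limited by shared memory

registers: 32 blocks
shared memory: 19 blocks
warps: 24 blocks
blocks: 24 blocks

Answer: 19 blocks, 38 active warps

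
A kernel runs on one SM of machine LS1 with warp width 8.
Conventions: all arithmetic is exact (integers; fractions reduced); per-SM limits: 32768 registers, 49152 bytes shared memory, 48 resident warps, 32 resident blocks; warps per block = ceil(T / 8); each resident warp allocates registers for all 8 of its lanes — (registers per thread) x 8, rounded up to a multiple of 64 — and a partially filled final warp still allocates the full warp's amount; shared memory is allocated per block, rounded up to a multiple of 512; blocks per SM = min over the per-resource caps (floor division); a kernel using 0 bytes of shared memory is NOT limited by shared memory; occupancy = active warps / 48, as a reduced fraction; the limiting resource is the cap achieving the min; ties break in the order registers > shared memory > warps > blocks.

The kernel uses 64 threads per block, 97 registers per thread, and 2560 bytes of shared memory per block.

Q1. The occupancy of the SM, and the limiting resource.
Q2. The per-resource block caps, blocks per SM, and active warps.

Answer: occupancy 2/3, limited by registers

registers: 4 blocks
shared memory: 19 blocks
warps: 6 blocks
blocks: 32 blocks

Answer: 4 blocks, 32 active warps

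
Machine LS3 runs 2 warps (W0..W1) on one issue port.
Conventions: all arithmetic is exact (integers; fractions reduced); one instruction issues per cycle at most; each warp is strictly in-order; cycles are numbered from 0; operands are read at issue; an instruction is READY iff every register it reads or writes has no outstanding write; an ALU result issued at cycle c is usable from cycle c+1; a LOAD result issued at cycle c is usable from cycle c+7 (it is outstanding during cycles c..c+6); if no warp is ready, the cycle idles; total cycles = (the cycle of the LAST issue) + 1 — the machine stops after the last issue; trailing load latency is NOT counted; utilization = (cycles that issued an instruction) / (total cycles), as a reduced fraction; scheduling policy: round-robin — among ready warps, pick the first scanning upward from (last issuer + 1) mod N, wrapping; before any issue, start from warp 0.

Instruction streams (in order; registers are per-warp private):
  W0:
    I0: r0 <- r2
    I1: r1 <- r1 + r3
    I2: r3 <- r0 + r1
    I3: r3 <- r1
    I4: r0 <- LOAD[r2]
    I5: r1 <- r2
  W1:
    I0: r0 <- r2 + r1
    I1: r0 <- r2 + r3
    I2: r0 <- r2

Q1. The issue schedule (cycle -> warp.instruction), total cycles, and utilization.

cycle 0: W0.I0
cycle 1: W1.I0
cycle 2: W0.I1
cycle 3: W1.I1
cycle 4: W0.I2
cycle 5: W1.I2
cycle 6: W0.I3
cycle 7: W0.I4
cycle 8: W0.I5

Answer: 9 cycles, utilization 1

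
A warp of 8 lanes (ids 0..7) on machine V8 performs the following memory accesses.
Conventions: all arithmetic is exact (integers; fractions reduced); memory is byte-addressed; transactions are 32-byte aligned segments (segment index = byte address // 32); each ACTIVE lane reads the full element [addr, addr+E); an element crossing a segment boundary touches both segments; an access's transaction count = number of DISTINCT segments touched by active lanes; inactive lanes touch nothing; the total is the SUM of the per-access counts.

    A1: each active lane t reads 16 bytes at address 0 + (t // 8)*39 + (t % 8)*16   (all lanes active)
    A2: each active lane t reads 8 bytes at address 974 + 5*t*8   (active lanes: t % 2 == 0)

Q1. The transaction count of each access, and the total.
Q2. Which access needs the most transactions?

A1: 4 transactions
A2: 6 transactions

Answer: 4,6; total 10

Answer: A2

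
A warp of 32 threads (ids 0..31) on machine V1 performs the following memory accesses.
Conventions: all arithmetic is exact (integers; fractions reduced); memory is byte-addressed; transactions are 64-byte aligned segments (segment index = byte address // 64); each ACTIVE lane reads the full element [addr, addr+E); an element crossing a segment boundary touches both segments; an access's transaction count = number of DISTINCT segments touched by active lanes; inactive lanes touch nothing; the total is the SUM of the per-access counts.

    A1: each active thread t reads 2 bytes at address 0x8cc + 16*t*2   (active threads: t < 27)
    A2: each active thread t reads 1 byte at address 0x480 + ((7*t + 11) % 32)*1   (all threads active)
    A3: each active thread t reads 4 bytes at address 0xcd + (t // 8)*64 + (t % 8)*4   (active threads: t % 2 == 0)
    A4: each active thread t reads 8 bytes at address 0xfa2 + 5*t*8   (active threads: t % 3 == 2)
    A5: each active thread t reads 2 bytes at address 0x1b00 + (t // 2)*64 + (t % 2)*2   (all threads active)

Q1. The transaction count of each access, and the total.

A1: 14 transactions
A2: 1 transaction
A3: 4 transactions
A4: 11 transactions
A5: 16 transactions

Answer: 14,1,4,11,16; total 46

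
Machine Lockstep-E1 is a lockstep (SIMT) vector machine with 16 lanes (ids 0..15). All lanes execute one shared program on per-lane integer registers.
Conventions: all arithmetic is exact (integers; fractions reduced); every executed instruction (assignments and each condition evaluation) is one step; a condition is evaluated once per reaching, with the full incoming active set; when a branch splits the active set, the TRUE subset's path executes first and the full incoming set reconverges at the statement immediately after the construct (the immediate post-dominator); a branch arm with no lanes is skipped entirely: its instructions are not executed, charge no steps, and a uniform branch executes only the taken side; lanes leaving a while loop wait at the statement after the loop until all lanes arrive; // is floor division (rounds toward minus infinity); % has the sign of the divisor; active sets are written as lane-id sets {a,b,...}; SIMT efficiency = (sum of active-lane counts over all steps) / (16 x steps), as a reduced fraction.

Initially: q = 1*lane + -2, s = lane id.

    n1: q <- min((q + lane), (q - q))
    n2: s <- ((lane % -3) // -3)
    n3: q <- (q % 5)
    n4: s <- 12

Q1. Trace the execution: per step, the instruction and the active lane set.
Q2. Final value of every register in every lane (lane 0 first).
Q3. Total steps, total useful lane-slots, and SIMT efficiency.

step 0: q <- min((q + lane), (q - q)) {0,1,2,3,4,5,6,7,8,9,10,11,12,13,14,15}
step 1: s <- ((lane % -3) // -3)     {0,1,2,3,4,5,6,7,8,9,10,11,12,13,14,15}
step 2: q <- (q % 5)                 {0,1,2,3,4,5,6,7,8,9,10,11,12,13,14,15}
step 3: s <- 12                      {0,1,2,3,4,5,6,7,8,9,10,11,12,13,14,15}

Answer: 4 steps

q: 3,0,0,0,0,0,0,0,0,0,0,0,0,0,0,0
s: 12,12,12,12,12,12,12,12,12,12,12,12,12,12,12,12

steps = 4; useful = 64; efficiency = 64/64 = 1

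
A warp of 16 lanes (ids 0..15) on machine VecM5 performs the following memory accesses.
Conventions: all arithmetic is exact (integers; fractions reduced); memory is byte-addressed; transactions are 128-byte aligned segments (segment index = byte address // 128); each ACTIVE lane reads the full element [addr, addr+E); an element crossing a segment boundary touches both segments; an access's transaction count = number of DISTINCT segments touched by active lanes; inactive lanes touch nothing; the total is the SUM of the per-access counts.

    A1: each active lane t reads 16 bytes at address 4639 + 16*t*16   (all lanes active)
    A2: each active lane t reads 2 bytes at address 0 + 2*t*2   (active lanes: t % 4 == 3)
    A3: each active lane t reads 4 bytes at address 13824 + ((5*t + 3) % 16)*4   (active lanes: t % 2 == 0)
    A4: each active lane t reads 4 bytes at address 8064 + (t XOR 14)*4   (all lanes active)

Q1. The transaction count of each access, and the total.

A1: 16 transactions
A2: 1 transaction
A3: 1 transaction
A4: 1 transaction

Answer: 16,1,1,1; total 19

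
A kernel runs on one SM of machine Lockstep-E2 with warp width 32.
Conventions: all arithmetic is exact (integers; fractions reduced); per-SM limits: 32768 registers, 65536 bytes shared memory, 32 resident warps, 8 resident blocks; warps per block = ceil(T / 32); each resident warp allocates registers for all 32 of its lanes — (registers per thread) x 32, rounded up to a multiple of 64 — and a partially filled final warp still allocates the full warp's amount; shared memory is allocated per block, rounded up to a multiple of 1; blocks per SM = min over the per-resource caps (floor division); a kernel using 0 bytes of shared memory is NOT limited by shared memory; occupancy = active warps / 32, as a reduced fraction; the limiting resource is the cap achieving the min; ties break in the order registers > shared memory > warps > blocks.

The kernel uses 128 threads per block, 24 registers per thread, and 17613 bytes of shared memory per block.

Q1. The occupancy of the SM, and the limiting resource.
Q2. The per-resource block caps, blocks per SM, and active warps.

Answer: occupancy 3/8, limited by shared memory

registers: 10 blocks
shared memory: 3 blocks
warps: 8 blocks
blocks: 8 blocks

Answer: 3 blocks, 12 active warps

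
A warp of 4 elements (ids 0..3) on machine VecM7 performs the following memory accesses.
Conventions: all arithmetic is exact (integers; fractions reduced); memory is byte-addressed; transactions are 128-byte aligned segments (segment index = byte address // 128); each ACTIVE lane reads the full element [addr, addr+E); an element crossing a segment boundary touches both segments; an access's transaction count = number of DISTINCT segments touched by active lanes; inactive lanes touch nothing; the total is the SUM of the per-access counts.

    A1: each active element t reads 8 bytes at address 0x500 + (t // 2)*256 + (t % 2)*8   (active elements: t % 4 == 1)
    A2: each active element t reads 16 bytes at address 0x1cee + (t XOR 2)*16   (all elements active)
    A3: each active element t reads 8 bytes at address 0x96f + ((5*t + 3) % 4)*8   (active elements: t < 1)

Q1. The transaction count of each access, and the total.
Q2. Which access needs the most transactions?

A1: 1 transaction
A2: 2 transactions
A3: 1 transaction

Answer: 1,2,1; total 4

Answer: A2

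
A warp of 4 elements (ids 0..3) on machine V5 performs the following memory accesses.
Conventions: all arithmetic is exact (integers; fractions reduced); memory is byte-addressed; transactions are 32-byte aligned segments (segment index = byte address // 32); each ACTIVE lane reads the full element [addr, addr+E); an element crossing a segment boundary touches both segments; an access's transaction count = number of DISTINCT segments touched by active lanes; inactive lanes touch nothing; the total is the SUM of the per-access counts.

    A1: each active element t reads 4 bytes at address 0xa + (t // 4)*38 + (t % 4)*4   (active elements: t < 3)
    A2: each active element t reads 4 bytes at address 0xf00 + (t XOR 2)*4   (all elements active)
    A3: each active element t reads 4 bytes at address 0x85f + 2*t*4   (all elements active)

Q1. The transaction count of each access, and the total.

A1: 1 transaction
A2: 1 transaction
A3: 2 transactions

Answer: 1,1,2; total 4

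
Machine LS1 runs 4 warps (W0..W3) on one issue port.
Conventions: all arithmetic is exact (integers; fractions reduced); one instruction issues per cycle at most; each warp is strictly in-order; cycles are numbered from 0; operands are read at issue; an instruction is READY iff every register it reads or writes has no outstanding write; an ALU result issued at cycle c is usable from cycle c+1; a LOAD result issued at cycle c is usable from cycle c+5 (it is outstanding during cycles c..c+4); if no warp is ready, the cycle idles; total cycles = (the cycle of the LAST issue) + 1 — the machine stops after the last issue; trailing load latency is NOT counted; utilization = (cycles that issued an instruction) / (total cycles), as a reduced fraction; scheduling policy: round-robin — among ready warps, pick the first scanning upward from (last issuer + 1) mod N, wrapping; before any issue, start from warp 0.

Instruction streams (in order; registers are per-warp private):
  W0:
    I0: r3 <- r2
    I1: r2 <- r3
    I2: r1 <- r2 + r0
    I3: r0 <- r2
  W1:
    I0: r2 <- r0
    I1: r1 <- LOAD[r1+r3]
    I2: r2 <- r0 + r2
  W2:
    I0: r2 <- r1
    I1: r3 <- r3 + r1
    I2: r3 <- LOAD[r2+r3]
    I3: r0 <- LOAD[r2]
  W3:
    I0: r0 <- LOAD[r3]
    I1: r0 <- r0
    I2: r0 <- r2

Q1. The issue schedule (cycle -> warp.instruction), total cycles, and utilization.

cycle 0: W0.I0
cycle 1: W1.I0
cycle 2: W2.I0
cycle 3: W3.I0
cycle 4: W0.I1
cycle 5: W1.I1
cycle 6: W2.I1
cycle 7: W0.I2
cycle 8: W1.I2
cycle 9: W2.I2
cycle 10: W3.I1
cycle 11: W0.I3
cycle 12: W2.I3
cycle 13: W3.I2

Answer: 14 cycles, utilization 1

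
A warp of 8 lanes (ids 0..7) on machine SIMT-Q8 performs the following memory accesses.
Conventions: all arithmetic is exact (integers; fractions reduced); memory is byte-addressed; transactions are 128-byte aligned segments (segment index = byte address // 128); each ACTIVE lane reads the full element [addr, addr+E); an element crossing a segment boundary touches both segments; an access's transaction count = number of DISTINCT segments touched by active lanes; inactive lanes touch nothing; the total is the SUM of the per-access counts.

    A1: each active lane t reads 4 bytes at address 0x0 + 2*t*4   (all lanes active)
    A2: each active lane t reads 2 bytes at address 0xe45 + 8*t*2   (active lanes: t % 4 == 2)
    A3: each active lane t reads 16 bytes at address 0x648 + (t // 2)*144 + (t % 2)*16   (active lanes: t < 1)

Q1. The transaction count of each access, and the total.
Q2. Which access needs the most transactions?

A1: 1 transaction
A2: 2 transactions
A3: 1 transaction

Answer: 1,2,1; total 4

Answer: A2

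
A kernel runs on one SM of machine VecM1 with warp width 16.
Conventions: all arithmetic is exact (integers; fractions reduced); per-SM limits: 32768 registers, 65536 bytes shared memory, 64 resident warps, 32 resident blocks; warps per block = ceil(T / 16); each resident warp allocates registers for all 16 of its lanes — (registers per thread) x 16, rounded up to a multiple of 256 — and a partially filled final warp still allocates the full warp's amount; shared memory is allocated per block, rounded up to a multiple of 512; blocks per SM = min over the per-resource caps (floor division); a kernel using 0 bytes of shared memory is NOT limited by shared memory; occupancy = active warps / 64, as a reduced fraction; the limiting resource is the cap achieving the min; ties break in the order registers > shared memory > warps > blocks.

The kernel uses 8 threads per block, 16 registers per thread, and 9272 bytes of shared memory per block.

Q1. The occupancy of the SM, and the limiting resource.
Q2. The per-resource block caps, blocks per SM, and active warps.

Answer: occupancy 3/32, limited by shared memory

registers: 128 blocks
shared memory: 6 blocks
warps: 64 blocks
blocks: 32 blocks

Answer: 6 blocks, 6 active warps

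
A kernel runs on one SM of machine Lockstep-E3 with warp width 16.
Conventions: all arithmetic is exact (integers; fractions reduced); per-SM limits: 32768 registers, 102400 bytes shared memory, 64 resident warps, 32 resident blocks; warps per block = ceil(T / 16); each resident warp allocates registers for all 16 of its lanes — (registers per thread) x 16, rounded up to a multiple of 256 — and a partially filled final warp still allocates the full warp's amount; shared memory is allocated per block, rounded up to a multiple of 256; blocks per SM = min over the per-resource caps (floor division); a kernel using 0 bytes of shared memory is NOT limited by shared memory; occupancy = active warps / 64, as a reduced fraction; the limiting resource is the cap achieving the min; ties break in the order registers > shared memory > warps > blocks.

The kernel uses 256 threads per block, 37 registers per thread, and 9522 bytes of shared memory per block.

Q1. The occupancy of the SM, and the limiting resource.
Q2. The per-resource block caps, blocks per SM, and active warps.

Answer: occupancy 1/2, limited by registers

registers: 2 blocks
shared memory: 10 blocks
warps: 4 blocks
blocks: 32 blocks

Answer: 2 blocks, 32 active warps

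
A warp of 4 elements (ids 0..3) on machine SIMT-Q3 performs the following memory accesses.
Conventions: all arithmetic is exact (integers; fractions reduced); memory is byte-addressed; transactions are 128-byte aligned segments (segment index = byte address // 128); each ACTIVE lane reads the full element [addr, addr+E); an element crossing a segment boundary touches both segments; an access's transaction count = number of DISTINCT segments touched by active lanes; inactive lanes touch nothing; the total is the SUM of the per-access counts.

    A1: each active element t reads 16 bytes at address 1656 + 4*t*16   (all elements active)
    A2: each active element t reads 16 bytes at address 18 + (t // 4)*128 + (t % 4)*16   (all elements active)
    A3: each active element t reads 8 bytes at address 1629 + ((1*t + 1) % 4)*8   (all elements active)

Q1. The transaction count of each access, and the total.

A1: 3 transactions
A2: 1 transaction
A3: 1 transaction

Answer: 3,1,1; total 5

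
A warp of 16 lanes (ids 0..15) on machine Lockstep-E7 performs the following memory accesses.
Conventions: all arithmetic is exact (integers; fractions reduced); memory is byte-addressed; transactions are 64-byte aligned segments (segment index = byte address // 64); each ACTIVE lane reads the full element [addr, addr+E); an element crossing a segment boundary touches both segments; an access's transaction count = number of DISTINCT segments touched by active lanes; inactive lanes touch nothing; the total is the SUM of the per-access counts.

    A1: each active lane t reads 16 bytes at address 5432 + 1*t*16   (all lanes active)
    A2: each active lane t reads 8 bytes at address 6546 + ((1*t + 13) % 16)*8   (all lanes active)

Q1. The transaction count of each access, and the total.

A1: 5 transactions
A2: 3 transactions

Answer: 5,3; total 8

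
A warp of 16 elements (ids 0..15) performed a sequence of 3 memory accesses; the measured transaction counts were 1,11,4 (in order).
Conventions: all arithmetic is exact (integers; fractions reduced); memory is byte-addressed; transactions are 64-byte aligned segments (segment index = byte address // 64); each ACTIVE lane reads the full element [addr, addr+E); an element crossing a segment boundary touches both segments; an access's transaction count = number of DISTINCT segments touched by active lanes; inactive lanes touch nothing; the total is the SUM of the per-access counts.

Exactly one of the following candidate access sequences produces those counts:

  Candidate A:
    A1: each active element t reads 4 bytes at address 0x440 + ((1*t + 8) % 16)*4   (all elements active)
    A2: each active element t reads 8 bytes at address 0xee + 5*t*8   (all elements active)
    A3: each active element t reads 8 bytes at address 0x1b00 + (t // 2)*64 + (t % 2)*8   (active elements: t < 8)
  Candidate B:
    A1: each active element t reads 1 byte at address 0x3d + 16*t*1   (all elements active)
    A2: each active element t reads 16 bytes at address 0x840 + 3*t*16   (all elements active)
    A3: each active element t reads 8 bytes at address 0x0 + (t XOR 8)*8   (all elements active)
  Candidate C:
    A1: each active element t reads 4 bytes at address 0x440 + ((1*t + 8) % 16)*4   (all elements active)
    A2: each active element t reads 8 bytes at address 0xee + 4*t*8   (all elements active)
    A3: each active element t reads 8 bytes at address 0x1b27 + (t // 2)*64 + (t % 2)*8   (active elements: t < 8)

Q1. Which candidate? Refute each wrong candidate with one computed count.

B: A1 gives 5 transactions, not 1
C: A2 gives 9 transactions, not 11
A: all counts match (1,11,4)

Answer: A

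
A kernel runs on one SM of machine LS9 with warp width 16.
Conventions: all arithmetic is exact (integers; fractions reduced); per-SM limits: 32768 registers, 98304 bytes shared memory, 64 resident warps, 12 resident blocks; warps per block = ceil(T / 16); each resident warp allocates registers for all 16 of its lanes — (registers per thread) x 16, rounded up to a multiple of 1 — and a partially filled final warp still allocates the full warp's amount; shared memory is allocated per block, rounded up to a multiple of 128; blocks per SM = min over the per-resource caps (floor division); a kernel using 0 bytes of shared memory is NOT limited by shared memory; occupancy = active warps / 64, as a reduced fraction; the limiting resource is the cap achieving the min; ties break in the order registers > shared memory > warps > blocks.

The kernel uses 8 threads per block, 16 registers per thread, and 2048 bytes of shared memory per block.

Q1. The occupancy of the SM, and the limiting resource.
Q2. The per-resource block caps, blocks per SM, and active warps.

Answer: occupancy 3/16, limited by blocks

registers: 128 blocks
shared memory: 48 blocks
warps: 64 blocks
blocks: 12 blocks

Answer: 12 blocks, 12 active warps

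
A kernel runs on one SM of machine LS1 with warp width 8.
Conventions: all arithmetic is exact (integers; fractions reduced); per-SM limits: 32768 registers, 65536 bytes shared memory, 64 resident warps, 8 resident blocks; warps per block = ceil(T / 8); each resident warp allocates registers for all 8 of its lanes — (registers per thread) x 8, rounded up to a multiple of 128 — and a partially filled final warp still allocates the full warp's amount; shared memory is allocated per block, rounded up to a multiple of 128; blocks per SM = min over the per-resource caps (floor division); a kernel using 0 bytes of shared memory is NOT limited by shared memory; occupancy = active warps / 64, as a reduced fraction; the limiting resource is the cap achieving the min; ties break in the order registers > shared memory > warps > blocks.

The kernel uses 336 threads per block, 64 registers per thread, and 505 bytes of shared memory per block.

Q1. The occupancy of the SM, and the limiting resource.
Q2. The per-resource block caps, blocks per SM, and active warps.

Answer: occupancy 21/32, limited by registers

registers: 1 block
shared memory: 128 blocks
warps: 1 block
blocks: 8 blocks

Answer: 1 block, 42 active warps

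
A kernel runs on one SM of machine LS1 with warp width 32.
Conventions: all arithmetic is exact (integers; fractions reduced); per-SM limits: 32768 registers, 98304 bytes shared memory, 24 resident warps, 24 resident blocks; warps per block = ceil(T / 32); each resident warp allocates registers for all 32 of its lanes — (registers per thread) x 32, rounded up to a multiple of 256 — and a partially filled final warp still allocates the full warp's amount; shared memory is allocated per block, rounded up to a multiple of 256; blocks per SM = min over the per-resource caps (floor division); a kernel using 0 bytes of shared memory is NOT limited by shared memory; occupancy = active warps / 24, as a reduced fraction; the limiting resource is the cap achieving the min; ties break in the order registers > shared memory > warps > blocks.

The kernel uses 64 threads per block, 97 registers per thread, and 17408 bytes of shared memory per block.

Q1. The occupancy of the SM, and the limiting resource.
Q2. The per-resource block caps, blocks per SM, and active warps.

Answer: occupancy 1/3, limited by registers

registers: 4 blocks
shared memory: 5 blocks
warps: 12 blocks
blocks: 24 blocks

Answer: 4 blocks, 8 active warps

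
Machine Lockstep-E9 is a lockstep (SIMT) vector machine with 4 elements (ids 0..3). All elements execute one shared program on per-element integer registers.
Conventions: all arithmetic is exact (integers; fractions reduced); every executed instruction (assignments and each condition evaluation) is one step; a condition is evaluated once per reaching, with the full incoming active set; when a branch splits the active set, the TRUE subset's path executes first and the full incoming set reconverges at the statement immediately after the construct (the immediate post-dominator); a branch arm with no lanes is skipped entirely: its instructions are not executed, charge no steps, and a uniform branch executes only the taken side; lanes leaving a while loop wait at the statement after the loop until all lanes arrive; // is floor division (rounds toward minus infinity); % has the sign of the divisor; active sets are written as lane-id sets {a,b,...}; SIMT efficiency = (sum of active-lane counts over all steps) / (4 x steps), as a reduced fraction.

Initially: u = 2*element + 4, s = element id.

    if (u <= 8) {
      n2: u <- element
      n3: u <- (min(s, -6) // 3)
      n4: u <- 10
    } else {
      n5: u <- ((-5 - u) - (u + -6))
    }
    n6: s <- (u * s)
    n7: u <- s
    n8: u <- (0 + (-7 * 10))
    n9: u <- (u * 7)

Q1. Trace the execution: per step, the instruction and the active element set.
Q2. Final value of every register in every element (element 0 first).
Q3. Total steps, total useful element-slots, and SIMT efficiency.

step 0: eval (u <= 8)                {0,1,2,3}
step 1: u <- element                 {0,1,2}
step 2: u <- (min(s, -6) // 3)       {0,1,2}
step 3: u <- 10                      {0,1,2}
step 4: u <- ((-5 - u) - (u + -6))   {3}
step 5: s <- (u * s)                 {0,1,2,3}
step 6: u <- s                       {0,1,2,3}
step 7: u <- (0 + (-7 * 10))         {0,1,2,3}
step 8: u <- (u * 7)                 {0,1,2,3}

Answer: 9 steps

u: -490,-490,-490,-490
s: 0,10,20,-57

steps = 9; useful = 30; efficiency = 30/36 = 5/6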